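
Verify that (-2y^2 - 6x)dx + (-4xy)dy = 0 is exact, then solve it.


Check exactness: ∂M/∂y = -4y and ∂N/∂x = -4y; equal, so the equation is exact.
Integrate M with respect to x (treating y as constant): ∫M dx = -2xy^2 - 3x^2 + h(y).
Differentiate w.r.t. y and set equal to N: all terms match, so h'(y) = 0 and h is a constant absorbed into C.
General solution: -2xy^2 - 3x^2 = C.


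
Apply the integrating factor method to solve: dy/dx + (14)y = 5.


P(x) = 14, Q(x) = 5; integrating factor μ = e^(14x).
(μ y)' = 5e^(14x) ⇒ μ y = (5/14)e^(14x) + C.
Divide by μ: y = 5/14 + Ce^(-14x).


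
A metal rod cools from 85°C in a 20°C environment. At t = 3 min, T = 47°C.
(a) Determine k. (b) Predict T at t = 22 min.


Newton's law: T(t) = T_a + (T₀ - T_a)e^(-kt).
(a) Use T(3) = 47: (47 - 20)/(85 - 20) = e^(-k·3), so k = -ln(0.415)/3 ≈ 0.2929.
(b) Apply k to t = 22: T(22) = 20 + (65)e^(-6.443) ≈ 20.1°C.


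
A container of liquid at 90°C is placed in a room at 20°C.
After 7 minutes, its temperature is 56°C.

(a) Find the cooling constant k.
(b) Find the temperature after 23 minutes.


Newton's law: T(t) = T_a + (T₀ - T_a)e^(-kt).
(a) Use T(7) = 56: (56 - 20)/(90 - 20) = e^(-k·7), so k = -ln(0.514)/7 ≈ 0.0950.
(b) Apply k to t = 23: T(23) = 20 + (70)e^(-2.185) ≈ 27.9°C.


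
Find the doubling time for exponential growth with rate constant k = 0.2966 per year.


Exponential growth: P(t) = P₀ e^(0.2966t). Set P(t)/P₀ = 2: e^(0.2966t) = 2.
Solve: t = ln(2)/0.2966 ≈ 2.34 years.


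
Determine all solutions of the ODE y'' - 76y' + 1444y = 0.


Characteristic equation: r² - 76r + 1444 = 0, i.e. (r - 38)² = 0.
Repeated root r = 38; include an x factor for the second linearly independent solution.
General solution: y = (C₁ + C₂x)e^(38x).


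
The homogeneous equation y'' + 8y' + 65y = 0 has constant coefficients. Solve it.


Characteristic equation: r² + 8r + 65 = 0.
Discriminant is negative; roots r = -4 ± 7i (complex conjugate pair).
General solution uses e^(α x)(C₁ cos(β x) + C₂ sin(β x)): y = e^(-4x)(C₁cos(7x) + C₂sin(7x)).


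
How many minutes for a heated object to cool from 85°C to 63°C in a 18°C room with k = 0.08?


From T(t) = T_a + (T₀ - T_a)e^(-kt), set T(t) = 63:
(63 - 18) / (85 - 18) = e^(-0.08t), so t = -ln(0.672)/0.08 ≈ 5.0 minutes.


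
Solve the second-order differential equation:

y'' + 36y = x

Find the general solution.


Homogeneous: r² + 36 = 0 ⇒ r = ±6i, y_h = C₁cos(6x) + C₂sin(6x).
Polynomial forcing; try y_p = Ax + B. Then y_p'' + 36 y_p = 36(Ax + B) = x, so B = 0 and A = 1/36.
General solution: y = C₁cos(6x) + C₂sin(6x) + (1/36)x.


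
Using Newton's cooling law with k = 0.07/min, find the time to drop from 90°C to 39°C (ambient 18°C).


From T(t) = T_a + (T₀ - T_a)e^(-kt), set T(t) = 39:
(39 - 18) / (90 - 18) = e^(-0.07t), so t = -ln(0.292)/0.07 ≈ 17.6 minutes.


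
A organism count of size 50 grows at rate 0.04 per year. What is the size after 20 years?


The ODE dP/dt = 0.04P has solution P(t) = P(0)e^(0.04t).
Substitute P(0) = 50 and t = 20: P(20) = 50 e^(0.80) ≈ 111.


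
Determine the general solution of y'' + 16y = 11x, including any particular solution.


Homogeneous: r² + 16 = 0 ⇒ r = ±4i, y_h = C₁cos(4x) + C₂sin(4x).
Polynomial forcing; try y_p = Ax + B. Then y_p'' + 16 y_p = 16(Ax + B) = 11x, so B = 0 and A = 11/16.
General solution: y = C₁cos(4x) + C₂sin(4x) + (11/16)x.


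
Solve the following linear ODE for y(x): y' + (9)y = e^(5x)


P(x) = 9 ⇒ μ = e^(9x).
(μ y)' = e^(14x) ⇒ μ y = e^(14x)/14 + C.
Divide by μ: y = (1/14)e^(5x) + Ce^(-9x).


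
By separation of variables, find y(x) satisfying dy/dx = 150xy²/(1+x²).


Separate: dy/y² = 150x/(1+x²) dx.
Integrate LHS: ∫ dy/y² = -1/y.
Integrate RHS via u = 1+x²: 75ln(1+x²) + C.
Result: -1/y = 75ln(1+x²) + C.


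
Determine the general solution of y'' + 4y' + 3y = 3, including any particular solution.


Characteristic roots of r² + 4r + 3 = 0 are -3, -1.
y_h = C₁e^(-3x) + C₂e^(-x).
Constant forcing; try y_p = A. Then 3A = 3 ⇒ A = 1.
General solution: y = C₁e^(-3x) + C₂e^(-x) + 1.


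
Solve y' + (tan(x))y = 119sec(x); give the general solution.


P(x) = tan(x) ⇒ μ = e^(∫tan(x)dx) = sec(x).
(sec(x) y)' = 119sec²(x) ⇒ sec(x) y = 119tan(x) + C.
Multiply by cos(x): y = 119sin(x) + C·cos(x).


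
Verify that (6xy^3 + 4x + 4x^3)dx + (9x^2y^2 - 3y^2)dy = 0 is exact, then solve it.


Check exactness: ∂M/∂y = 18xy^2 and ∂N/∂x = 18xy^2; equal, so the equation is exact.
Integrate M with respect to x (treating y as constant): ∫M dx = 3x^2y^3 + 2x^2 + x^4 + h(y).
Differentiate w.r.t. y and set equal to N: the x-dependent terms already match, leaving h'(y) = -3y^2. Integrate: h(y) = -y^3.
So F(x,y) = 3x^2y^3 + 2x^2 - y^3 + x^4.
General solution: 3x^2y^3 + 2x^2 - y^3 + x^4 = C.


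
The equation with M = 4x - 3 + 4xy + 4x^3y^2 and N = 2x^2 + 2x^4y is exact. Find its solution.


Check exactness: ∂M/∂y = 4x + 8x^3y and ∂N/∂x = 4x + 8x^3y; equal, so the equation is exact.
Integrate M with respect to x (treating y as constant): ∫M dx = 2x^2 - 3x + 2x^2y + x^4y^2 + h(y).
Differentiate w.r.t. y and set equal to N: all terms match, so h'(y) = 0 and h is a constant absorbed into C.
General solution: 2x^2 - 3x + 2x^2y + x^4y^2 = C.


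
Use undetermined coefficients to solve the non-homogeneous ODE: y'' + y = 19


Homogeneous part: r² + 1 = 0 ⇒ r = ±1i, so y_h = C₁cos(x) + C₂sin(x).
Try constant y_p = A; plug in: 1A = 19 ⇒ A = 19.
General solution: y = C₁cos(x) + C₂sin(x) + 19.


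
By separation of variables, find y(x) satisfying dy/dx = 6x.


Integrate both sides with respect to x: y = ∫ 6x dx = 3x^2 + C.


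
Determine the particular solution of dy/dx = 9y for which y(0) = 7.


General solution of y' = 9y is y = Ce^(9x).
Apply y(0) = 7: C = 7.
Particular solution: y = 7e^(9x).


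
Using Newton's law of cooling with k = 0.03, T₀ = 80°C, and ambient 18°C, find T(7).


Newton's law: dT/dt = -k(T - T_a) has solution T(t) = T_a + (T₀ - T_a)e^(-kt).
Plug in T_a = 18, T₀ = 80, k = 0.03, t = 7: T(7) = 18 + (62)e^(-0.21) ≈ 68.3°C.


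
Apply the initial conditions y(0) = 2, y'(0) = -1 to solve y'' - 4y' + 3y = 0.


Characteristic roots of r² - 4r + 3 = 0 are 3, 1.
General solution y = c₁ e^(3x) + c₂ e^(x).
Apply y(0) = 2: c₁ + c₂ = 2. Apply y'(0) = -1: 3 c₁ + 1 c₂ = -1.
Solve: c₁ = -3/2, c₂ = 7/2.
Particular solution: y = -(3/2)e^(3x) + (7/2)e^(x).


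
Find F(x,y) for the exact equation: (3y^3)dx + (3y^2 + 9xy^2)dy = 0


Check exactness: ∂M/∂y = 9y^2 and ∂N/∂x = 9y^2; equal, so the equation is exact.
Integrate M with respect to x (treating y as constant): ∫M dx = 3xy^3 + h(y).
Differentiate w.r.t. y and set equal to N: the x-dependent terms already match, leaving h'(y) = 3y^2. Integrate: h(y) = y^3.
So F(x,y) = y^3 + 3xy^3.
General solution: y^3 + 3xy^3 = C.


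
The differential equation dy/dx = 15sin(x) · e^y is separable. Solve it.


Separate: e^(-y) dy = 15sin(x) dx.
Integrate: -e^(-y) = -15cos(x) + C₀.
Rearrange: e^(-y) = 15cos(x) + C.


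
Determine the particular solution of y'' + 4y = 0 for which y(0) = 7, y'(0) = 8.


Characteristic roots of r² + 4 = 0 are ±2i, so y = C₁cos(2x) + C₂sin(2x).
Apply y(0) = 7: C₁ = 7. Differentiate and apply y'(0) = 8: 2·C₂ = 8, so C₂ = 4.
Particular solution: y = 7cos(2x) + 4sin(2x).


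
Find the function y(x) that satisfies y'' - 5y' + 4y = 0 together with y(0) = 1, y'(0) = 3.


Characteristic roots of r² - 5r + 4 = 0 are 1, 4.
General solution y = c₁ e^(x) + c₂ e^(4x).
Apply y(0) = 1: c₁ + c₂ = 1. Apply y'(0) = 3: 1 c₁ + 4 c₂ = 3.
Solve: c₁ = 1/3, c₂ = 2/3.
Particular solution: y = (1/3)e^(x) + (2/3)e^(4x).


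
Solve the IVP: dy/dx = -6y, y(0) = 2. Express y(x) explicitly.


General solution of y' = -6y is y = Ce^(-6x).
Apply y(0) = 2: C = 2.
Particular solution: y = 2e^(-6x).


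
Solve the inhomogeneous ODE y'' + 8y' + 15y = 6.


Characteristic roots of r² + 8r + 15 = 0 are -3, -5.
y_h = C₁e^(-3x) + C₂e^(-5x).
Constant forcing; try y_p = A. Then 15A = 6 ⇒ A = 2/5.
General solution: y = C₁e^(-3x) + C₂e^(-5x) + 2/5.


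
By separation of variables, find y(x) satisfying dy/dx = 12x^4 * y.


Separate variables: dy/y = 12x^4 dx.
Integrate: ln|y| = (12/5)x^5 + C₀.
Exponentiate: y = Ce^((12/5)x^5).


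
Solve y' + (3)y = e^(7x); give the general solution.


P(x) = 3 ⇒ μ = e^(3x).
(μ y)' = e^(10x) ⇒ μ y = e^(10x)/10 + C.
Divide by μ: y = (1/10)e^(7x) + Ce^(-3x).


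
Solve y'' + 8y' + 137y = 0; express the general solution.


Characteristic equation: r² + 8r + 137 = 0.
Discriminant is negative; roots r = -4 ± 11i (complex conjugate pair).
General solution uses e^(α x)(C₁ cos(β x) + C₂ sin(β x)): y = e^(-4x)(C₁cos(11x) + C₂sin(11x)).


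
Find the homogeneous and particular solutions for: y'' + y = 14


Homogeneous part: r² + 1 = 0 ⇒ r = ±1i, so y_h = C₁cos(x) + C₂sin(x).
Try constant y_p = A; plug in: 1A = 14 ⇒ A = 14.
General solution: y = C₁cos(x) + C₂sin(x) + 14.


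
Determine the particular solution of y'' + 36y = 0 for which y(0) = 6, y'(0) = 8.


Characteristic roots of r² + 36 = 0 are ±6i, so y = C₁cos(6x) + C₂sin(6x).
Apply y(0) = 6: C₁ = 6. Differentiate and apply y'(0) = 8: 6·C₂ = 8, so C₂ = 4/3.
Particular solution: y = 6cos(6x) + (4/3)sin(6x).


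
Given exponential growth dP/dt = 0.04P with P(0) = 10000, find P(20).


The ODE dP/dt = 0.04P has solution P(t) = P(0)e^(0.04t).
Substitute P(0) = 10000 and t = 20: P(20) = 10000 e^(0.80) ≈ 22255.


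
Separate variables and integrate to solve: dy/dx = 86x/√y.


Separate: √y dy = 86x dx.
Integrate: (2/3)y^(3/2) = 43x² + C.


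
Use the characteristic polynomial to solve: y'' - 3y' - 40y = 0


Characteristic equation: r² - 3r - 40 = 0.
Factor: (r - 8)(r + 5) = 0 ⇒ r = 8, -5 (distinct real).
General solution: y = C₁e^(8x) + C₂e^(-5x).


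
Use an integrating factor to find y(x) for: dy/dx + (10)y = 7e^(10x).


P(x) = 10 ⇒ μ = e^(10x).
(μ y)' = 7e^(20x) ⇒ μ y = (7/20)e^(20x) + C.
Divide by μ: y = (7/20)e^(10x) + Ce^(-10x).


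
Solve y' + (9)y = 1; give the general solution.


P(x) = 9, Q(x) = 1; integrating factor μ = e^(9x).
(μ y)' = e^(9x) ⇒ μ y = (1/9)e^(9x) + C.
Divide by μ: y = 1/9 + Ce^(-9x).


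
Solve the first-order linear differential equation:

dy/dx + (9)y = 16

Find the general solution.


P(x) = 9, Q(x) = 16; integrating factor μ = e^(9x).
(μ y)' = 16e^(9x) ⇒ μ y = (16/9)e^(9x) + C.
Divide by μ: y = 16/9 + Ce^(-9x).


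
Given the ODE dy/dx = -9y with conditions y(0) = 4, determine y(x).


General solution of y' = -9y is y = Ce^(-9x).
Apply y(0) = 4: C = 4.
Particular solution: y = 4e^(-9x).


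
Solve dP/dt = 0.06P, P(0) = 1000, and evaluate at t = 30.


The ODE dP/dt = 0.06P has solution P(t) = P(0)e^(0.06t).
Substitute P(0) = 1000 and t = 30: P(30) = 1000 e^(1.80) ≈ 6050.


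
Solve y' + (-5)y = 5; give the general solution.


P(x) = -5 ⇒ μ = e^(-5x).
(μ y)' = 5e^(-5x) ⇒ μ y = -e^(-5x) + C.
Divide by μ: y = -1 + Ce^(5x).


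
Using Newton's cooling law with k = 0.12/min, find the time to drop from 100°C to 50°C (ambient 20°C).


From T(t) = T_a + (T₀ - T_a)e^(-kt), set T(t) = 50:
(50 - 20) / (100 - 20) = e^(-0.12t), so t = -ln(0.375)/0.12 ≈ 8.2 minutes.


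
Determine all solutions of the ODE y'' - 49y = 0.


Characteristic equation: r² - 49 = 0.
Factor: (r - 7)(r + 7) = 0 ⇒ r = 7, -7 (distinct real).
General solution: y = C₁e^(7x) + C₂e^(-7x).


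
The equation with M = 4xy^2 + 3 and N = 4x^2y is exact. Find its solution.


Check exactness: ∂M/∂y = 8xy and ∂N/∂x = 8xy; equal, so the equation is exact.
Integrate M with respect to x (treating y as constant): ∫M dx = 2x^2y^2 + 3x + h(y).
Differentiate w.r.t. y and set equal to N: all terms match, so h'(y) = 0 and h is a constant absorbed into C.
General solution: 2x^2y^2 + 3x = C.


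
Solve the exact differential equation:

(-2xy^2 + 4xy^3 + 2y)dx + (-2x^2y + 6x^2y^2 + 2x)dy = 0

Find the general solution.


Check exactness: ∂M/∂y = -4xy + 12xy^2 + 2 and ∂N/∂x = -4xy + 12xy^2 + 2; equal, so the equation is exact.
Integrate M with respect to x (treating y as constant): ∫M dx = -x^2y^2 + 2x^2y^3 + 2xy + h(y).
Differentiate w.r.t. y and set equal to N: all terms match, so h'(y) = 0 and h is a constant absorbed into C.
General solution: -x^2y^2 + 2x^2y^3 + 2xy = C.


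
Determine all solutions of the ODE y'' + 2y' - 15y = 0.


Characteristic equation: r² + 2r - 15 = 0.
Factor: (r - 3)(r + 5) = 0 ⇒ r = 3, -5 (distinct real).
General solution: y = C₁e^(3x) + C₂e^(-5x).


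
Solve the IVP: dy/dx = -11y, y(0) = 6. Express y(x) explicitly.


General solution of y' = -11y is y = Ce^(-11x).
Apply y(0) = 6: C = 6.
Particular solution: y = 6e^(-11x).


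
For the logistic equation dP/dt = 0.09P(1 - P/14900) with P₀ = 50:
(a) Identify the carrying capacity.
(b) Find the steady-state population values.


Logistic ODE dP/dt = 0.09P(1 - P/14900) has equilibria where dP/dt = 0, i.e. P = 0 or P = 14900.
The coefficient (1 - P/K) = 0 when P = K, identifying K = 14900 as the carrying capacity.
(a) K = 14900; (b) equilibria P = 0 and P = 14900.


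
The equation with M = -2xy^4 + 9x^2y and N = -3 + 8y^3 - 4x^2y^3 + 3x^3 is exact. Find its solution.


Check exactness: ∂M/∂y = -8xy^3 + 9x^2 and ∂N/∂x = -8xy^3 + 9x^2; equal, so the equation is exact.
Integrate M with respect to x (treating y as constant): ∫M dx = -x^2y^4 + 3x^3y + h(y).
Differentiate w.r.t. y and set equal to N: the x-dependent terms already match, leaving h'(y) = -3 + 8y^3. Integrate: h(y) = -3y + 2y^4.
So F(x,y) = -3y + 2y^4 - x^2y^4 + 3x^3y.
General solution: -3y + 2y^4 - x^2y^4 + 3x^3y = C.


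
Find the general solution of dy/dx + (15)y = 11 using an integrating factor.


P(x) = 15, Q(x) = 11; integrating factor μ = e^(15x).
(μ y)' = 11e^(15x) ⇒ μ y = (11/15)e^(15x) + C.
Divide by μ: y = 11/15 + Ce^(-15x).


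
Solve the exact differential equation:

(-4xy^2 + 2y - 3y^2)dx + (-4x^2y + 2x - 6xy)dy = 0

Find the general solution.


Check exactness: ∂M/∂y = -8xy + 2 - 6y and ∂N/∂x = -8xy + 2 - 6y; equal, so the equation is exact.
Integrate M with respect to x (treating y as constant): ∫M dx = -2x^2y^2 + 2xy - 3xy^2 + h(y).
Differentiate w.r.t. y and set equal to N: all terms match, so h'(y) = 0 and h is a constant absorbed into C.
General solution: -2x^2y^2 + 2xy - 3xy^2 = C.


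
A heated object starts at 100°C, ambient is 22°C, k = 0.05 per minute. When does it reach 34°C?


From T(t) = T_a + (T₀ - T_a)e^(-kt), set T(t) = 34:
(34 - 22) / (100 - 22) = e^(-0.05t), so t = -ln(0.154)/0.05 ≈ 37.4 minutes.


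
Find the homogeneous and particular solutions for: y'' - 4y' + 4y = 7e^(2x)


Characteristic polynomial (r - 2)² = 0; repeated root r = 2.
y_h = (C₁ + C₂x)e^(2x). Forcing matches the repeated root (resonance), so try y_p = Ax² e^(2x).
Substitute and solve for A: 2A = 7, so A = 7/2.
General solution: y = (C₁ + C₂x + (7/2)x²)e^(2x).


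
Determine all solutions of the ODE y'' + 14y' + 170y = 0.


Characteristic equation: r² + 14r + 170 = 0.
Discriminant is negative; roots r = -7 ± 11i (complex conjugate pair).
General solution uses e^(α x)(C₁ cos(β x) + C₂ sin(β x)): y = e^(-7x)(C₁cos(11x) + C₂sin(11x)).


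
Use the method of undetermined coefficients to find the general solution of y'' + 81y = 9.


Homogeneous part: r² + 81 = 0 ⇒ r = ±9i, so y_h = C₁cos(9x) + C₂sin(9x).
Try constant y_p = A; plug in: 81A = 9 ⇒ A = 1/9.
General solution: y = C₁cos(9x) + C₂sin(9x) + 1/9.


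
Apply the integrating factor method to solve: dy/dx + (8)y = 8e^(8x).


P(x) = 8 ⇒ μ = e^(8x).
(μ y)' = 8e^(16x) ⇒ μ y = (8/16)e^(16x) + C.
Divide by μ: y = (1/2)e^(8x) + Ce^(-8x).


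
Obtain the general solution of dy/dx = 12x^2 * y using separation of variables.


Separate variables: dy/y = 12x^2 dx.
Integrate: ln|y| = 4x^3 + C₀.
Exponentiate: y = Ce^(4x^3).


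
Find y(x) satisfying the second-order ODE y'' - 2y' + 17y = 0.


Characteristic equation: r² - 2r + 17 = 0.
Discriminant is negative; roots r = 1 ± 4i (complex conjugate pair).
General solution uses e^(α x)(C₁ cos(β x) + C₂ sin(β x)): y = e^(x)(C₁cos(4x) + C₂sin(4x)).


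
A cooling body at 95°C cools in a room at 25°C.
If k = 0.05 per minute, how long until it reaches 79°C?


From T(t) = T_a + (T₀ - T_a)e^(-kt), set T(t) = 79:
(79 - 25) / (95 - 25) = e^(-0.05t), so t = -ln(0.771)/0.05 ≈ 5.2 minutes.


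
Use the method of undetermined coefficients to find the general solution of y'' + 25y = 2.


Homogeneous part: r² + 25 = 0 ⇒ r = ±5i, so y_h = C₁cos(5x) + C₂sin(5x).
Try constant y_p = A; plug in: 25A = 2 ⇒ A = 2/25.
General solution: y = C₁cos(5x) + C₂sin(5x) + 2/25.


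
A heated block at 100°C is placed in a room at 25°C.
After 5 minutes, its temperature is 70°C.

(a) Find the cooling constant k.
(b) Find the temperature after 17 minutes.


Newton's law: T(t) = T_a + (T₀ - T_a)e^(-kt).
(a) Use T(5) = 70: (70 - 25)/(100 - 25) = e^(-k·5), so k = -ln(0.600)/5 ≈ 0.1022.
(b) Apply k to t = 17: T(17) = 25 + (75)e^(-1.737) ≈ 38.2°C.


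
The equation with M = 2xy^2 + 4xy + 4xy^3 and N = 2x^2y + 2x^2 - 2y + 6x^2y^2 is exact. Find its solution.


Check exactness: ∂M/∂y = 4xy + 4x + 12xy^2 and ∂N/∂x = 4xy + 4x + 12xy^2; equal, so the equation is exact.
Integrate M with respect to x (treating y as constant): ∫M dx = x^2y^2 + 2x^2y + 2x^2y^3 + h(y).
Differentiate w.r.t. y and set equal to N: the x-dependent terms already match, leaving h'(y) = -2y. Integrate: h(y) = -y^2.
So F(x,y) = x^2y^2 + 2x^2y - y^2 + 2x^2y^3.
General solution: x^2y^2 + 2x^2y - y^2 + 2x^2y^3 = C.


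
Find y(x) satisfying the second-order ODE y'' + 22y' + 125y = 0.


Characteristic equation: r² + 22r + 125 = 0.
Discriminant is negative; roots r = -11 ± 2i (complex conjugate pair).
General solution uses e^(α x)(C₁ cos(β x) + C₂ sin(β x)): y = e^(-11x)(C₁cos(2x) + C₂sin(2x)).


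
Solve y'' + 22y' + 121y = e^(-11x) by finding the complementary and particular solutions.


Characteristic polynomial (r + 11)² = 0; repeated root r = -11.
y_h = (C₁ + C₂x)e^(-11x). Forcing matches the repeated root (resonance), so try y_p = Ax² e^(-11x).
Substitute and solve for A: 2A = 1, so A = 1/2.
General solution: y = (C₁ + C₂x + (1/2)x²)e^(-11x).


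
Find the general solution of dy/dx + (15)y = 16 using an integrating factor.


P(x) = 15, Q(x) = 16; integrating factor μ = e^(15x).
(μ y)' = 16e^(15x) ⇒ μ y = (16/15)e^(15x) + C.
Divide by μ: y = 16/15 + Ce^(-15x).


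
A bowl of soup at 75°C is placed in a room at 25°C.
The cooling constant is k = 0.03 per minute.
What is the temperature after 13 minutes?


Newton's law: dT/dt = -k(T - T_a) has solution T(t) = T_a + (T₀ - T_a)e^(-kt).
Plug in T_a = 25, T₀ = 75, k = 0.03, t = 13: T(13) = 25 + (50)e^(-0.39) ≈ 58.9°C.


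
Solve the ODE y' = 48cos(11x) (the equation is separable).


g(y) = 1, so integrate directly: y = ∫ 48cos(11x) dx = (48/11)sin(11x) + C.


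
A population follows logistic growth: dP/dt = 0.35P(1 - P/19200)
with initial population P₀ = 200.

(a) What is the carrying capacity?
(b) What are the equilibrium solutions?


Logistic ODE dP/dt = 0.35P(1 - P/19200) has equilibria where dP/dt = 0, i.e. P = 0 or P = 19200.
The coefficient (1 - P/K) = 0 when P = K, identifying K = 19200 as the carrying capacity.
(a) K = 19200; (b) equilibria P = 0 and P = 19200.


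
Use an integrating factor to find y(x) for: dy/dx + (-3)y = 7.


P(x) = -3 ⇒ μ = e^(-3x).
(μ y)' = 7e^(-3x) ⇒ μ y = -(7/3)e^(-3x) + C.
Divide by μ: y = -7/3 + Ce^(3x).


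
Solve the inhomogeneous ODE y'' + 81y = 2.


Homogeneous part: r² + 81 = 0 ⇒ r = ±9i, so y_h = C₁cos(9x) + C₂sin(9x).
Try constant y_p = A; plug in: 81A = 2 ⇒ A = 2/81.
General solution: y = C₁cos(9x) + C₂sin(9x) + 2/81.


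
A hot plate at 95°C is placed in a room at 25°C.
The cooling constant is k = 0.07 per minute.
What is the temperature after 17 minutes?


Newton's law: dT/dt = -k(T - T_a) has solution T(t) = T_a + (T₀ - T_a)e^(-kt).
Plug in T_a = 25, T₀ = 95, k = 0.07, t = 17: T(17) = 25 + (70)e^(-1.19) ≈ 46.3°C.


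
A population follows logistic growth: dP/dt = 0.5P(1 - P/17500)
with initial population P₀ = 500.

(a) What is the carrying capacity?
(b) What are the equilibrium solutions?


Logistic ODE dP/dt = 0.5P(1 - P/17500) has equilibria where dP/dt = 0, i.e. P = 0 or P = 17500.
The coefficient (1 - P/K) = 0 when P = K, identifying K = 17500 as the carrying capacity.
(a) K = 17500; (b) equilibria P = 0 and P = 17500.


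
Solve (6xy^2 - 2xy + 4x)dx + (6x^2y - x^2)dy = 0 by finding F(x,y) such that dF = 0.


Check exactness: ∂M/∂y = 12xy - 2x and ∂N/∂x = 12xy - 2x; equal, so the equation is exact.
Integrate M with respect to x (treating y as constant): ∫M dx = 3x^2y^2 - x^2y + 2x^2 + h(y).
Differentiate w.r.t. y and set equal to N: all terms match, so h'(y) = 0 and h is a constant absorbed into C.
General solution: 3x^2y^2 - x^2y + 2x^2 = C.


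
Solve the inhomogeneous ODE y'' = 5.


Characteristic polynomial (r - 0)² = 0; repeated root r = 0.
y_h = (C₁ + C₂x). Forcing matches the repeated root (resonance), so try y_p = Ax².
Substitute and solve for A: 2A = 5, so A = 5/2.
General solution: y = C₁ + C₂x + (5/2)x².


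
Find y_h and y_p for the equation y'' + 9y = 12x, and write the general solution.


Homogeneous: r² + 9 = 0 ⇒ r = ±3i, y_h = C₁cos(3x) + C₂sin(3x).
Polynomial forcing; try y_p = Ax + B. Then y_p'' + 9 y_p = 9(Ax + B) = 12x, so B = 0 and A = 4/3.
General solution: y = C₁cos(3x) + C₂sin(3x) + (4/3)x.


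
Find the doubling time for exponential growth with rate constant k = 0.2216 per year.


Exponential growth: P(t) = P₀ e^(0.2216t). Set P(t)/P₀ = 2: e^(0.2216t) = 2.
Solve: t = ln(2)/0.2216 ≈ 3.13 years.


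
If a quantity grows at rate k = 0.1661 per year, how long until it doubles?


Exponential growth: P(t) = P₀ e^(0.1661t). Set P(t)/P₀ = 2: e^(0.1661t) = 2.
Solve: t = ln(2)/0.1661 ≈ 4.17 years.


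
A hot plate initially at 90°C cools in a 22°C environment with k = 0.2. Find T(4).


Newton's law: dT/dt = -k(T - T_a) has solution T(t) = T_a + (T₀ - T_a)e^(-kt).
Plug in T_a = 22, T₀ = 90, k = 0.2, t = 4: T(4) = 22 + (68)e^(-0.80) ≈ 52.6°C.


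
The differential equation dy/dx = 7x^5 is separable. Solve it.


Integrate both sides with respect to x: y = ∫ 7x^5 dx = (7/6)x^6 + C.


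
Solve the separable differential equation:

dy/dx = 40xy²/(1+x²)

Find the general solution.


Separate: dy/y² = 40x/(1+x²) dx.
Integrate LHS: ∫ dy/y² = -1/y.
Integrate RHS via u = 1+x²: 20ln(1+x²) + C.
Result: -1/y = 20ln(1+x²) + C.


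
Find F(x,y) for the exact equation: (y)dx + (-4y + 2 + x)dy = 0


Check exactness: ∂M/∂y = 1 and ∂N/∂x = 1; equal, so the equation is exact.
Integrate M with respect to x (treating y as constant): ∫M dx = xy + h(y).
Differentiate w.r.t. y and set equal to N: the x-dependent terms already match, leaving h'(y) = -4y + 2. Integrate: h(y) = -2y^2 + 2y.
So F(x,y) = -2y^2 + 2y + xy.
General solution: -2y^2 + 2y + xy = C.


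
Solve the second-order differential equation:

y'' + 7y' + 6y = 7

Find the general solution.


Characteristic roots of r² + 7r + 6 = 0 are -6, -1.
y_h = C₁e^(-6x) + C₂e^(-x).
Constant forcing; try y_p = A. Then 6A = 7 ⇒ A = 7/6.
General solution: y = C₁e^(-6x) + C₂e^(-x) + 7/6.


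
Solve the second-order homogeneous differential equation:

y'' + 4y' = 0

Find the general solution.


Characteristic equation: r² + 4r = 0.
Factor: (r - 0)(r + 4) = 0 ⇒ r = 0, -4 (distinct real).
General solution: y = C₁ + C₂e^(-4x).


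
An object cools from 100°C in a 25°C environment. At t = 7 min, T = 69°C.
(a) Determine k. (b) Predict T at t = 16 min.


Newton's law: T(t) = T_a + (T₀ - T_a)e^(-kt).
(a) Use T(7) = 69: (69 - 25)/(100 - 25) = e^(-k·7), so k = -ln(0.587)/7 ≈ 0.0762.
(b) Apply k to t = 16: T(16) = 25 + (75)e^(-1.219) ≈ 47.2°C.


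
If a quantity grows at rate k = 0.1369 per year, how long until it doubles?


Exponential growth: P(t) = P₀ e^(0.1369t). Set P(t)/P₀ = 2: e^(0.1369t) = 2.
Solve: t = ln(2)/0.1369 ≈ 5.06 years.


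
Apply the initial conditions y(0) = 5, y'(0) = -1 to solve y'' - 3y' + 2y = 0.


Characteristic roots of r² - 3r + 2 = 0 are 2, 1.
General solution y = c₁ e^(2x) + c₂ e^(x).
Apply y(0) = 5: c₁ + c₂ = 5. Apply y'(0) = -1: 2 c₁ + 1 c₂ = -1.
Solve: c₁ = -6, c₂ = 11.
Particular solution: y = -6e^(2x) + 11e^(x).


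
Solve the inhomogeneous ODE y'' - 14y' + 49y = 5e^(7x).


Characteristic polynomial (r - 7)² = 0; repeated root r = 7.
y_h = (C₁ + C₂x)e^(7x). Forcing matches the repeated root (resonance), so try y_p = Ax² e^(7x).
Substitute and solve for A: 2A = 5, so A = 5/2.
General solution: y = (C₁ + C₂x + (5/2)x²)e^(7x).


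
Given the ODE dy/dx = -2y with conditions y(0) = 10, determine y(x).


General solution of y' = -2y is y = Ce^(-2x).
Apply y(0) = 10: C = 10.
Particular solution: y = 10e^(-2x).


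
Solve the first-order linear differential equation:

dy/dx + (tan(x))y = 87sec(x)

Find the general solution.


P(x) = tan(x) ⇒ μ = e^(∫tan(x)dx) = sec(x).
(sec(x) y)' = 87sec²(x) ⇒ sec(x) y = 87tan(x) + C.
Multiply by cos(x): y = 87sin(x) + C·cos(x).


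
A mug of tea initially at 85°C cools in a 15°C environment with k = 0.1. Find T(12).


Newton's law: dT/dt = -k(T - T_a) has solution T(t) = T_a + (T₀ - T_a)e^(-kt).
Plug in T_a = 15, T₀ = 85, k = 0.1, t = 12: T(12) = 15 + (70)e^(-1.20) ≈ 36.1°C.


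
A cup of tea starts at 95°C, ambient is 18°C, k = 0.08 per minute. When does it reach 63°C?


From T(t) = T_a + (T₀ - T_a)e^(-kt), set T(t) = 63:
(63 - 18) / (95 - 18) = e^(-0.08t), so t = -ln(0.584)/0.08 ≈ 6.7 minutes.


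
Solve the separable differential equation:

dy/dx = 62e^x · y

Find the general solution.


Separate variables: dy/y = 62e^x dx.
Integrate: ln|y| = 62e^x + C₀.
Exponentiate: y = Ce^(62e^x).


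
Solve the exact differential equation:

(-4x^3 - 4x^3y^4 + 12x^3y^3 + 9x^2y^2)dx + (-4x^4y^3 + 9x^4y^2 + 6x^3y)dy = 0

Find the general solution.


Check exactness: ∂M/∂y = -16x^3y^3 + 36x^3y^2 + 18x^2y and ∂N/∂x = -16x^3y^3 + 36x^3y^2 + 18x^2y; equal, so the equation is exact.
Integrate M with respect to x (treating y as constant): ∫M dx = -x^4 - x^4y^4 + 3x^4y^3 + 3x^3y^2 + h(y).
Differentiate w.r.t. y and set equal to N: all terms match, so h'(y) = 0 and h is a constant absorbed into C.
General solution: -x^4 - x^4y^4 + 3x^4y^3 + 3x^3y^2 = C.


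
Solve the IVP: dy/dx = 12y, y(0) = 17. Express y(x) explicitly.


General solution of y' = 12y is y = Ce^(12x).
Apply y(0) = 17: C = 17.
Particular solution: y = 17e^(12x).


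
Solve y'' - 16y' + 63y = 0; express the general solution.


Characteristic equation: r² - 16r + 63 = 0.
Factor: (r - 9)(r - 7) = 0 ⇒ r = 9, 7 (distinct real).
General solution: y = C₁e^(9x) + C₂e^(7x).


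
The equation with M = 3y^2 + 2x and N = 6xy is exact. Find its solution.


Check exactness: ∂M/∂y = 6y and ∂N/∂x = 6y; equal, so the equation is exact.
Integrate M with respect to x (treating y as constant): ∫M dx = 3xy^2 + x^2 + h(y).
Differentiate w.r.t. y and set equal to N: all terms match, so h'(y) = 0 and h is a constant absorbed into C.
General solution: 3xy^2 + x^2 = C.


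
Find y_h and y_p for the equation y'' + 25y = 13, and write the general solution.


Homogeneous part: r² + 25 = 0 ⇒ r = ±5i, so y_h = C₁cos(5x) + C₂sin(5x).
Try constant y_p = A; plug in: 25A = 13 ⇒ A = 13/25.
General solution: y = C₁cos(5x) + C₂sin(5x) + 13/25.


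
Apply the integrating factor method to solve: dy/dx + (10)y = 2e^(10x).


P(x) = 10 ⇒ μ = e^(10x).
(μ y)' = 2e^(20x) ⇒ μ y = (2/20)e^(20x) + C.
Divide by μ: y = (1/10)e^(10x) + Ce^(-10x).


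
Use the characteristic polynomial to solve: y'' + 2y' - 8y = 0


Characteristic equation: r² + 2r - 8 = 0.
Factor: (r - 2)(r + 4) = 0 ⇒ r = 2, -4 (distinct real).
General solution: y = C₁e^(2x) + C₂e^(-4x).


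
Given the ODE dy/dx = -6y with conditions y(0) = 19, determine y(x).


General solution of y' = -6y is y = Ce^(-6x).
Apply y(0) = 19: C = 19.
Particular solution: y = 19e^(-6x).


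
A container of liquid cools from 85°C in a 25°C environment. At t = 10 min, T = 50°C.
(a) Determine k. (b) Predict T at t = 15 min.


Newton's law: T(t) = T_a + (T₀ - T_a)e^(-kt).
(a) Use T(10) = 50: (50 - 25)/(85 - 25) = e^(-k·10), so k = -ln(0.417)/10 ≈ 0.0875.
(b) Apply k to t = 15: T(15) = 25 + (60)e^(-1.313) ≈ 41.1°C.


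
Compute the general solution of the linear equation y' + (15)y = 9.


P(x) = 15, Q(x) = 9; integrating factor μ = e^(15x).
(μ y)' = 9e^(15x) ⇒ μ y = (3/5)e^(15x) + C.
Divide by μ: y = 3/5 + Ce^(-15x).


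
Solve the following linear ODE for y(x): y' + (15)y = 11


P(x) = 15, Q(x) = 11; integrating factor μ = e^(15x).
(μ y)' = 11e^(15x) ⇒ μ y = (11/15)e^(15x) + C.
Divide by μ: y = 11/15 + Ce^(-15x).


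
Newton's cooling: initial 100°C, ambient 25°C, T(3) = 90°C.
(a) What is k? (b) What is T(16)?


Newton's law: T(t) = T_a + (T₀ - T_a)e^(-kt).
(a) Use T(3) = 90: (90 - 25)/(100 - 25) = e^(-k·3), so k = -ln(0.867)/3 ≈ 0.0477.
(b) Apply k to t = 16: T(16) = 25 + (75)e^(-0.763) ≈ 60.0°C.


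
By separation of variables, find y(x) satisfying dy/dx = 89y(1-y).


Separate: dy/[y(1-y)] = 89 dx.
Partial fractions: 1/[y(1-y)] = 1/y + 1/(1-y).
Integrate: ln|y/(1-y)| = 89x + C₀.
Solve for y: y = 1/(1 + Ce^(-89x)).


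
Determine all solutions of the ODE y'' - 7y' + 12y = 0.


Characteristic equation: r² - 7r + 12 = 0.
Factor: (r - 4)(r - 3) = 0 ⇒ r = 4, 3 (distinct real).
General solution: y = C₁e^(4x) + C₂e^(3x).


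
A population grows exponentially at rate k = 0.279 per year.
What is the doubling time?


Exponential growth: P(t) = P₀ e^(0.279t). Set P(t)/P₀ = 2: e^(0.279t) = 2.
Solve: t = ln(2)/0.279 ≈ 2.48 years.


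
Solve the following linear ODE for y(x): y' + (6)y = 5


P(x) = 6, Q(x) = 5; integrating factor μ = e^(6x).
(μ y)' = 5e^(6x) ⇒ μ y = (5/6)e^(6x) + C.
Divide by μ: y = 5/6 + Ce^(-6x).


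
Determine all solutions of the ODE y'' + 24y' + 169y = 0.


Characteristic equation: r² + 24r + 169 = 0.
Discriminant is negative; roots r = -12 ± 5i (complex conjugate pair).
General solution uses e^(α x)(C₁ cos(β x) + C₂ sin(β x)): y = e^(-12x)(C₁cos(5x) + C₂sin(5x)).


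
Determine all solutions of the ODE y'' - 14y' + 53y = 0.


Characteristic equation: r² - 14r + 53 = 0.
Discriminant is negative; roots r = 7 ± 2i (complex conjugate pair).
General solution uses e^(α x)(C₁ cos(β x) + C₂ sin(β x)): y = e^(7x)(C₁cos(2x) + C₂sin(2x)).


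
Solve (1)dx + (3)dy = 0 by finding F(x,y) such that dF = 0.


Check exactness: ∂M/∂y = 0 and ∂N/∂x = 0; equal, so the equation is exact.
Integrate M with respect to x (treating y as constant): ∫M dx = x + h(y).
Differentiate w.r.t. y and set equal to N: the x-dependent terms already match, leaving h'(y) = 3. Integrate: h(y) = 3y.
So F(x,y) = 3y + x.
General solution: 3y + x = C.


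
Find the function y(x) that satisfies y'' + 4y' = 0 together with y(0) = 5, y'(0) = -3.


Characteristic roots of r² + 4r = 0 are -4, 0.
General solution y = c₁ e^(-4x) + c₂.
Apply y(0) = 5: c₁ + c₂ = 5. Apply y'(0) = -3: -4 c₁ + 0 c₂ = -3.
Solve: c₁ = 3/4, c₂ = 17/4.
Particular solution: y = (3/4)e^(-4x) + 17/4.


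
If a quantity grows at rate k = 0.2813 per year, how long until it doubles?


Exponential growth: P(t) = P₀ e^(0.2813t). Set P(t)/P₀ = 2: e^(0.2813t) = 2.
Solve: t = ln(2)/0.2813 ≈ 2.46 years.


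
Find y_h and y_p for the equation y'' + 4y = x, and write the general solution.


Homogeneous: r² + 4 = 0 ⇒ r = ±2i, y_h = C₁cos(2x) + C₂sin(2x).
Polynomial forcing; try y_p = Ax + B. Then y_p'' + 4 y_p = 4(Ax + B) = x, so B = 0 and A = 1/4.
General solution: y = C₁cos(2x) + C₂sin(2x) + (1/4)x.


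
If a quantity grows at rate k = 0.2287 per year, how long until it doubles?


Exponential growth: P(t) = P₀ e^(0.2287t). Set P(t)/P₀ = 2: e^(0.2287t) = 2.
Solve: t = ln(2)/0.2287 ≈ 3.03 years.


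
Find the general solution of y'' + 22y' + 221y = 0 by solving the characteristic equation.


Characteristic equation: r² + 22r + 221 = 0.
Discriminant is negative; roots r = -11 ± 10i (complex conjugate pair).
General solution uses e^(α x)(C₁ cos(β x) + C₂ sin(β x)): y = e^(-11x)(C₁cos(10x) + C₂sin(10x)).


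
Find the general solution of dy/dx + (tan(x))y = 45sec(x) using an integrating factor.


P(x) = tan(x) ⇒ μ = e^(∫tan(x)dx) = sec(x).
(sec(x) y)' = 45sec²(x) ⇒ sec(x) y = 45tan(x) + C.
Multiply by cos(x): y = 45sin(x) + C·cos(x).


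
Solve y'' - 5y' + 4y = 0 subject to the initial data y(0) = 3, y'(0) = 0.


Characteristic roots of r² - 5r + 4 = 0 are 4, 1.
General solution y = c₁ e^(4x) + c₂ e^(x).
Apply y(0) = 3: c₁ + c₂ = 3. Apply y'(0) = 0: 4 c₁ + 1 c₂ = 0.
Solve: c₁ = -1, c₂ = 4.
Particular solution: y = -e^(4x) + 4e^(x).


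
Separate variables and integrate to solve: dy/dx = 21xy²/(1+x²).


Separate: dy/y² = 21x/(1+x²) dx.
Integrate LHS: ∫ dy/y² = -1/y.
Integrate RHS via u = 1+x²: (21/2)ln(1+x²) + C.
Result: -1/y = (21/2)ln(1+x²) + C.


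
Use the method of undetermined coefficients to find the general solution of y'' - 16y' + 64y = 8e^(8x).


Characteristic polynomial (r - 8)² = 0; repeated root r = 8.
y_h = (C₁ + C₂x)e^(8x). Forcing matches the repeated root (resonance), so try y_p = Ax² e^(8x).
Substitute and solve for A: 2A = 8, so A = 4.
General solution: y = (C₁ + C₂x + 4x²)e^(8x).


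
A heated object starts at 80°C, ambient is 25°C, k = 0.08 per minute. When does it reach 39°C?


From T(t) = T_a + (T₀ - T_a)e^(-kt), set T(t) = 39:
(39 - 25) / (80 - 25) = e^(-0.08t), so t = -ln(0.255)/0.08 ≈ 17.1 minutes.


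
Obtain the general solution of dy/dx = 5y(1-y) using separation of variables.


Separate: dy/[y(1-y)] = 5 dx.
Partial fractions: 1/[y(1-y)] = 1/y + 1/(1-y).
Integrate: ln|y/(1-y)| = 5x + C₀.
Solve for y: y = 1/(1 + Ce^(-5x)).


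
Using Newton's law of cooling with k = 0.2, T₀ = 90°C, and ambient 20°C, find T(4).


Newton's law: dT/dt = -k(T - T_a) has solution T(t) = T_a + (T₀ - T_a)e^(-kt).
Plug in T_a = 20, T₀ = 90, k = 0.2, t = 4: T(4) = 20 + (70)e^(-0.80) ≈ 51.5°C.


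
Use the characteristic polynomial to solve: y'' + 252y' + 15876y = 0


Characteristic equation: r² + 252r + 15876 = 0, i.e. (r + 126)² = 0.
Repeated root r = -126; include an x factor for the second linearly independent solution.
General solution: y = (C₁ + C₂x)e^(-126x).


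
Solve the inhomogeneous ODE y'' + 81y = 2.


Homogeneous part: r² + 81 = 0 ⇒ r = ±9i, so y_h = C₁cos(9x) + C₂sin(9x).
Try constant y_p = A; plug in: 81A = 2 ⇒ A = 2/81.
General solution: y = C₁cos(9x) + C₂sin(9x) + 2/81.


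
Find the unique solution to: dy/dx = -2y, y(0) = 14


General solution of y' = -2y is y = Ce^(-2x).
Apply y(0) = 14: C = 14.
Particular solution: y = 14e^(-2x).


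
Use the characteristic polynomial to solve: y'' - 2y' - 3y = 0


Characteristic equation: r² - 2r - 3 = 0.
Factor: (r + 1)(r - 3) = 0 ⇒ r = -1, 3 (distinct real).
General solution: y = C₁e^(-x) + C₂e^(3x).


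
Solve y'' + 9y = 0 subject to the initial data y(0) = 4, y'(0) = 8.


Characteristic roots of r² + 9 = 0 are ±3i, so y = C₁cos(3x) + C₂sin(3x).
Apply y(0) = 4: C₁ = 4. Differentiate and apply y'(0) = 8: 3·C₂ = 8, so C₂ = 8/3.
Particular solution: y = 4cos(3x) + (8/3)sin(3x).


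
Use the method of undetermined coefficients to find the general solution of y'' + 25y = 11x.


Homogeneous: r² + 25 = 0 ⇒ r = ±5i, y_h = C₁cos(5x) + C₂sin(5x).
Polynomial forcing; try y_p = Ax + B. Then y_p'' + 25 y_p = 25(Ax + B) = 11x, so B = 0 and A = 11/25.
General solution: y = C₁cos(5x) + C₂sin(5x) + (11/25)x.


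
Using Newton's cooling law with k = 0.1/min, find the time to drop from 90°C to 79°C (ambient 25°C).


From T(t) = T_a + (T₀ - T_a)e^(-kt), set T(t) = 79:
(79 - 25) / (90 - 25) = e^(-0.1t), so t = -ln(0.831)/0.1 ≈ 1.9 minutes.


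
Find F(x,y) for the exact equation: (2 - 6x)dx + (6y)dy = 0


Check exactness: ∂M/∂y = 0 and ∂N/∂x = 0; equal, so the equation is exact.
Integrate M with respect to x (treating y as constant): ∫M dx = 2x - 3x^2 + h(y).
Differentiate w.r.t. y and set equal to N: the x-dependent terms already match, leaving h'(y) = 6y. Integrate: h(y) = 3y^2.
So F(x,y) = 2x + 3y^2 - 3x^2.
General solution: 2x + 3y^2 - 3x^2 = C.


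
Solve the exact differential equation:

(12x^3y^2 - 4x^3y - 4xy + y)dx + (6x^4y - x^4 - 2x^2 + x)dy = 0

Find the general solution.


Check exactness: ∂M/∂y = 24x^3y - 4x^3 - 4x + 1 and ∂N/∂x = 24x^3y - 4x^3 - 4x + 1; equal, so the equation is exact.
Integrate M with respect to x (treating y as constant): ∫M dx = 3x^4y^2 - x^4y - 2x^2y + xy + h(y).
Differentiate w.r.t. y and set equal to N: all terms match, so h'(y) = 0 and h is a constant absorbed into C.
General solution: 3x^4y^2 - x^4y - 2x^2y + xy = C.


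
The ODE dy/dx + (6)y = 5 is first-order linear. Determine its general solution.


P(x) = 6, Q(x) = 5; integrating factor μ = e^(6x).
(μ y)' = 5e^(6x) ⇒ μ y = (5/6)e^(6x) + C.
Divide by μ: y = 5/6 + Ce^(-6x).


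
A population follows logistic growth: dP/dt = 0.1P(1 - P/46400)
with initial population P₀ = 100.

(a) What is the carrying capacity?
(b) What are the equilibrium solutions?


Logistic ODE dP/dt = 0.1P(1 - P/46400) has equilibria where dP/dt = 0, i.e. P = 0 or P = 46400.
The coefficient (1 - P/K) = 0 when P = K, identifying K = 46400 as the carrying capacity.
(a) K = 46400; (b) equilibria P = 0 and P = 46400.


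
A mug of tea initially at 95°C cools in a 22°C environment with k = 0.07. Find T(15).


Newton's law: dT/dt = -k(T - T_a) has solution T(t) = T_a + (T₀ - T_a)e^(-kt).
Plug in T_a = 22, T₀ = 95, k = 0.07, t = 15: T(15) = 22 + (73)e^(-1.05) ≈ 47.5°C.


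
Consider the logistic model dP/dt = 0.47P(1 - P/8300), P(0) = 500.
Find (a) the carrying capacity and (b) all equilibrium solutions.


Logistic ODE dP/dt = 0.47P(1 - P/8300) has equilibria where dP/dt = 0, i.e. P = 0 or P = 8300.
The coefficient (1 - P/K) = 0 when P = K, identifying K = 8300 as the carrying capacity.
(a) K = 8300; (b) equilibria P = 0 and P = 8300.


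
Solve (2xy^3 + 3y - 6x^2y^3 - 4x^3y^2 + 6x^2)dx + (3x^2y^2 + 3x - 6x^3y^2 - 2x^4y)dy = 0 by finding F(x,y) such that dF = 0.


Check exactness: ∂M/∂y = 6xy^2 + 3 - 18x^2y^2 - 8x^3y and ∂N/∂x = 6xy^2 + 3 - 18x^2y^2 - 8x^3y; equal, so the equation is exact.
Integrate M with respect to x (treating y as constant): ∫M dx = x^2y^3 + 3xy - 2x^3y^3 - x^4y^2 + 2x^3 + h(y).
Differentiate w.r.t. y and set equal to N: all terms match, so h'(y) = 0 and h is a constant absorbed into C.
General solution: x^2y^3 + 3xy - 2x^3y^3 - x^4y^2 + 2x^3 = C.


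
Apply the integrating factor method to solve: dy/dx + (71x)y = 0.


P(x) = 71x ⇒ μ = e^((71/2)x²).
Q(x) = 0 so μ y is constant: y = Ce^(-(71/2)x²).
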